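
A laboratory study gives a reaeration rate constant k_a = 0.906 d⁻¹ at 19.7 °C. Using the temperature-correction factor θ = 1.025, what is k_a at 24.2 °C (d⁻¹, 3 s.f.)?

k_a ≈ 1.01 d⁻¹

k_a(T₂) = k_a(T₁) · θ^(T₂−T₁) = 0.906 × 1.025^(24.2−19.7)
= 0.906 × 1.025^4.50 = 0.906 × 1.118 = 1.012 d⁻¹.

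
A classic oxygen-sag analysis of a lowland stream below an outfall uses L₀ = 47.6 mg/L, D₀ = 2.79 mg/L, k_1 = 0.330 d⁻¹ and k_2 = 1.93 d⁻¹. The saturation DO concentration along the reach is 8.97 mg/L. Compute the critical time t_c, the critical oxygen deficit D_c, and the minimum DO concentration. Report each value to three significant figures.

At the critical point dD/dt = 0, so k_1 L₀ e^(−k_1 t) = k_2 D. Substituting D(t) from the Streeter–Phelps equation and solving for t gives
t_c = ln[(k_2/k_1)(1 − D₀(k_2−k_1)/(k_1 L₀))] / (k_2−k_1).
Here k_2−k_1 = 1.600 d⁻¹ and 1 − D₀(k_2−k_1)/(k_1 L₀) = 1 − 2.79×1.600/(0.330×47.6) = 0.7158, so
t_c = ln(5.848 × 0.7158) / 1.600 = 1.432 / 1.600 = 0.8949 d.
D_c = (k_1/k_2) L₀ e^(−k_1 t_c) = (0.330/1.93) × 47.6 × e^(−0.330×0.8949) = 0.1710 × 47.6 × 0.7443 = 6.058 mg/L.
Minimum DO = C_s − D_c = 8.97 − 6.058 = 2.912 mg/L.

t_c ≈ 0.895 d; D_c ≈ 6.06 mg/L; min DO ≈ 2.91 mg/L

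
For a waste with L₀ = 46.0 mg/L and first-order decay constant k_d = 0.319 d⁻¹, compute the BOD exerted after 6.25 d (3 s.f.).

y ≈ 39.7 mg/L

y_t = L₀(1 − e^(−k_d t)) = 46.0 × (1 − e^(−0.319×6.25))
= 46.0 × (1 − 0.1362) = 46.0 × 0.8638 = 39.74 mg/L.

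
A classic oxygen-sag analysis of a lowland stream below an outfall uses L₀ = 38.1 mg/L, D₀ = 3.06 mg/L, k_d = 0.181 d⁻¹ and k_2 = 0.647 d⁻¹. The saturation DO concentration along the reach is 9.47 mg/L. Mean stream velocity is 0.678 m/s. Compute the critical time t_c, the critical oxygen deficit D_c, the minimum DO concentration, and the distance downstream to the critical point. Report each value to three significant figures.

t_c = [1/(k_2−k_d)] ln[(k_2/k_d)(1 − D₀(k_2−k_d)/(k_d L₀))]
= [1/(0.647−0.181)] ln[(0.647/0.181)(1 − 3.06×0.4660/(0.181×38.1))]
= (1/0.4660) ln[3.575 × 0.7932] = 2.146 × ln(2.835) = 2.146 × 1.042 = 2.236 d.
L(t_c) = L₀ e^(−k_d t_c) = 38.1 × 0.6671 = 25.42 mg/L, and at the critical point k_2 D_c = k_d L, so D_c = (0.181/0.647) × 25.42 = 7.110 mg/L.
Minimum DO = C_s − D_c = 9.47 − 7.110 = 2.360 mg/L.
x_c = v t_c = 0.678 m/s × 2.236 d × 86400 s/d = 131000 m ≈ 131 km.

t_c ≈ 2.24 d; D_c ≈ 7.11 mg/L; min DO ≈ 2.36 mg/L; x_c ≈ 131 km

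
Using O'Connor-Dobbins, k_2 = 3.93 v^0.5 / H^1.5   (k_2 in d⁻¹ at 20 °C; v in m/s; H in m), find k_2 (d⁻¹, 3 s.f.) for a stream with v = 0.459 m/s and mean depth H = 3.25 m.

k_2 ≈ 0.454 d⁻¹

k_2 = 3.93 × 0.459^0.5 / 3.25^1.5 = 3.93 × 0.6775 / 5.859 = 0.4544 d⁻¹.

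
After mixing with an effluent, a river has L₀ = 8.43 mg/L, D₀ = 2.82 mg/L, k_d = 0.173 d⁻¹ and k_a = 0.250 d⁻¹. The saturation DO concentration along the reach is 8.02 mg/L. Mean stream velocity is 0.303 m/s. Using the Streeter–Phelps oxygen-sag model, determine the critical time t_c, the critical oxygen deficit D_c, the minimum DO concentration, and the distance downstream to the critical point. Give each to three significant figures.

With k_a/k_d = 1.445 and 1 − D₀(k_a−k_d)/(k_d L₀) = 0.8511,
t_c = ln(1.445 × 0.8511) / (0.250 − 0.173) = ln(1.230) / 0.07700 = 0.2070/0.07700 = 2.688 d.
D_c = (k_d/k_a) L₀ e^(−k_d t_c) = (0.173/0.250) × 8.43 × e^(−0.173×2.688) = 0.6920 × 8.43 × 0.6281 = 3.664 mg/L.
Minimum DO = C_s − D_c = 8.02 − 3.664 = 4.356 mg/L.
x_c = v t_c = 0.303 m/s × 2.688 d × 86400 s/d = 70360 m ≈ 70.4 km.

t_c ≈ 2.69 d; D_c ≈ 3.66 mg/L; min DO ≈ 4.36 mg/L; x_c ≈ 70.4 km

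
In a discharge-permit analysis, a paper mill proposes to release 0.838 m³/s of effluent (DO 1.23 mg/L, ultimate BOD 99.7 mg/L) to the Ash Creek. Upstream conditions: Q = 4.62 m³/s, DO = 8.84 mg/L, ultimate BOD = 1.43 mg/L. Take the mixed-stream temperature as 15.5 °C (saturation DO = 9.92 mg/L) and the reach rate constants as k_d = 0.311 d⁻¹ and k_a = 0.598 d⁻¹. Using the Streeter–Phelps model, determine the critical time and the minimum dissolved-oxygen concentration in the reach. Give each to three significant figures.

t_c ≈ 1.81 d; minimum DO ≈ 5.03 mg/L

Mixed DO = (4.62×8.84 + 0.838×1.23)/(4.62+0.838) = 41.87/5.458 = 7.672 mg/L.
Mixed L₀ = (4.62×1.43 + 0.838×99.7)/(5.458) = 90.16/5.458 = 16.52 mg/L.
Initial deficit D₀ = C_s − DO₀ = 9.92 − 7.672 = 2.248 mg/L.
t_c = (1/0.2870) ln[(0.598/0.311)(1 − 2.248×0.2870/(0.311×16.52))] = 3.484 × ln(1.681) = 1.810 d.
D_c = (0.311/0.598) × 16.52 × e^(−0.311×1.810) = 0.5201 × 16.52 × 0.5695 = 4.892 mg/L.
Minimum DO = 9.92 − 4.892 = 5.028 mg/L.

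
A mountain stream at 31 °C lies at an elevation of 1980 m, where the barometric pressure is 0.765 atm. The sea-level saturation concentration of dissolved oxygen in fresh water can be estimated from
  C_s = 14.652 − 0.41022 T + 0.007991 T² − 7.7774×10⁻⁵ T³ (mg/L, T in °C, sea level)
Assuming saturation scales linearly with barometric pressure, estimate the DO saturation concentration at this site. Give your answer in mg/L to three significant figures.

At sea level: C_s = 14.652 − 0.41022×31 + 0.007991×31² − 7.7774×10⁻⁵×31³ = 7.298 mg/L.
Pressure correction: C_s' = 7.298 × 0.765 = 5.583 mg/L.

C_s ≈ 5.58 mg/L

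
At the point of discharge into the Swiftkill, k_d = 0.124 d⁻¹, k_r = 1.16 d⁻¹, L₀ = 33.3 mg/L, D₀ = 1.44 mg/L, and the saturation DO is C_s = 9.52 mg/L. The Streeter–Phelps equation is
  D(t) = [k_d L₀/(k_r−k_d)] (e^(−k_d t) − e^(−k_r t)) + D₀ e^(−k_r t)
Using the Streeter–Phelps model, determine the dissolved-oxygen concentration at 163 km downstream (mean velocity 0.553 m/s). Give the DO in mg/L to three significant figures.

Travel time t = x/v = 163 km / (0.553 m/s) = 163000 m / 0.553 m/s = 294800 s = 3.412 d.
k_d L₀/(k_r−k_d) = 0.124×33.3/(1.16−0.124) = 4.129/1.036 = 3.986 mg/L.
e^(−k_d t) = e^(−0.124×3.412) = 0.6551; e^(−k_r t) = e^(−1.16×3.412) = 0.01911.
D = 3.986 × (0.6551 − 0.01911) + 1.44 × 0.01911 = 2.535 + 0.02752 = 2.562 mg/L.
DO = C_s − D = 9.52 − 2.562 = 6.958 mg/L.

DO ≈ 6.96 mg/L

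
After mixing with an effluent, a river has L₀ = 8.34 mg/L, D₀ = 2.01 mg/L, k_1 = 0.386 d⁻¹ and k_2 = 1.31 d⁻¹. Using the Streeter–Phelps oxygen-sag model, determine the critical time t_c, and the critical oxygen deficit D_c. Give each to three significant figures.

t_c = [1/(k_2−k_1)] ln[(k_2/k_1)(1 − D₀(k_2−k_1)/(k_1 L₀))]
= [1/(1.31−0.386)] ln[(1.31/0.386)(1 − 2.01×0.9240/(0.386×8.34))]
= (1/0.9240) ln[3.394 × 0.4231] = 1.082 × ln(1.436) = 1.082 × 0.3618 = 0.3915 d.
L(t_c) = L₀ e^(−k_1 t_c) = 8.34 × 0.8597 = 7.170 mg/L, and at the critical point k_2 D_c = k_1 L, so D_c = (0.386/1.31) × 7.170 = 2.113 mg/L.

t_c ≈ 0.392 d; D_c ≈ 2.11 mg/L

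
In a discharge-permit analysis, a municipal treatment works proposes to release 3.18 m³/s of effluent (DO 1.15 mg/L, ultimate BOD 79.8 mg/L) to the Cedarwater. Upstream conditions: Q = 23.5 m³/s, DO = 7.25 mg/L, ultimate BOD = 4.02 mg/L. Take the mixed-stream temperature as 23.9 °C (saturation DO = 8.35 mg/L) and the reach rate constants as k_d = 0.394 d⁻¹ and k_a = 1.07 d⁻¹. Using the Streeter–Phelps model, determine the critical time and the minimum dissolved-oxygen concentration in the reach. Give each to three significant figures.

t_c ≈ 1.07 d; minimum DO ≈ 5.20 mg/L

Mixed DO = (23.5×7.25 + 3.18×1.15)/(23.5+3.18) = 174.0/26.68 = 6.523 mg/L.
Mixed L₀ = (23.5×4.02 + 3.18×79.8)/(26.68) = 348.2/26.68 = 13.05 mg/L.
Initial deficit D₀ = C_s − DO₀ = 8.35 − 6.523 = 1.827 mg/L.
t_c = (1/0.6760) ln[(1.07/0.394)(1 − 1.827×0.6760/(0.394×13.05))] = 1.479 × ln(2.063) = 1.072 d.
D_c = (0.394/1.07) × 13.05 × e^(−0.394×1.072) = 0.3682 × 13.05 × 0.6556 = 3.151 mg/L.
Minimum DO = 8.35 − 3.151 = 5.199 mg/L.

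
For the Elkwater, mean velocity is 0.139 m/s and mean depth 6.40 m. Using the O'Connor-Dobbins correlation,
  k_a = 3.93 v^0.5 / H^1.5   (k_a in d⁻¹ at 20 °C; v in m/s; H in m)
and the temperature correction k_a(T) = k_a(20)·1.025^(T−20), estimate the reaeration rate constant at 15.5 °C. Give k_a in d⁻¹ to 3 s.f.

k_a ≈ 0.0810 d⁻¹

k_a(20) = 3.93 × 0.139^0.5 / 6.40^1.5 = 3.93 × 0.3728 / 16.19 = 0.09050 d⁻¹.
k_a(15.5) = 0.09050 × 1.025^(15.5−20) = 0.09050 × 0.8948 = 0.08098 d⁻¹.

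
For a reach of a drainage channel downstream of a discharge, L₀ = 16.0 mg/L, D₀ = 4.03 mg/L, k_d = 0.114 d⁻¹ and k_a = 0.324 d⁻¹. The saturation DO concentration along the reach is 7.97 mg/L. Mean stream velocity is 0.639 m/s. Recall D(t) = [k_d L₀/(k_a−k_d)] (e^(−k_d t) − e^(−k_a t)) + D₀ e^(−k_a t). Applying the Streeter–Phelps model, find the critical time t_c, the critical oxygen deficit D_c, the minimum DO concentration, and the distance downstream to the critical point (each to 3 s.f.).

With k_a/k_d = 2.842 and 1 − D₀(k_a−k_d)/(k_d L₀) = 0.5360,
t_c = ln(2.842 × 0.5360) / (0.324 − 0.114) = ln(1.523) / 0.2100 = 0.4210/0.2100 = 2.005 d.
D_c = (k_d/k_a) L₀ e^(−k_d t_c) = (0.114/0.324) × 16.0 × e^(−0.114×2.005) = 0.3519 × 16.0 × 0.7957 = 4.480 mg/L.
Minimum DO = C_s − D_c = 7.97 − 4.480 = 3.490 mg/L.
x_c = v t_c = 0.639 m/s × 2.005 d × 86400 s/d = 110700 m ≈ 111 km.

t_c ≈ 2.00 d; D_c ≈ 4.48 mg/L; min DO ≈ 3.49 mg/L; x_c ≈ 111 km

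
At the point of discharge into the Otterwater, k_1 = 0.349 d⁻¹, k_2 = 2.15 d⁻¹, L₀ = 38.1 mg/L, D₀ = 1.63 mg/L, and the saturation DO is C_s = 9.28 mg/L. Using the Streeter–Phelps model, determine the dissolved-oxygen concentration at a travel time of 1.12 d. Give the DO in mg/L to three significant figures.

k_1 L₀/(k_2−k_1) = 0.349×38.1/(2.15−0.349) = 13.30/1.801 = 7.383 mg/L.
e^(−k_1 t) = e^(−0.349×1.120) = 0.6765; e^(−k_2 t) = e^(−2.15×1.120) = 0.09000.
D = 7.383 × (0.6765 − 0.09000) + 1.63 × 0.09000 = 4.330 + 0.1467 = 4.477 mg/L.
DO = C_s − D = 9.28 − 4.477 = 4.803 mg/L.

DO ≈ 4.80 mg/L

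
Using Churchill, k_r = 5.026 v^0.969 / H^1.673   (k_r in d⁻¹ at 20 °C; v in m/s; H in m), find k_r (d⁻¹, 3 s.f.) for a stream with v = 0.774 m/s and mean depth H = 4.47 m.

k_r ≈ 0.320 d⁻¹

k_r = 5.026 × 0.774^0.969 / 4.47^1.673 = 5.026 × 0.7802 / 12.25 = 0.3202 d⁻¹.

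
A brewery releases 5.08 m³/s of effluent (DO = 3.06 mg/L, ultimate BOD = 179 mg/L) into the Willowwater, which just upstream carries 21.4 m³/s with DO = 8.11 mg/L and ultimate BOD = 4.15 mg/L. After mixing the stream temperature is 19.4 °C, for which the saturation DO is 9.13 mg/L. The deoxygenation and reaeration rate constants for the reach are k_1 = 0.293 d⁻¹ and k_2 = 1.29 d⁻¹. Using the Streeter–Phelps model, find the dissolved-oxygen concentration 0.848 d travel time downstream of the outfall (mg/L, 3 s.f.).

Mixed DO = (21.4×8.11 + 5.08×3.06)/(21.4+5.08) = 189.1/26.48 = 7.141 mg/L.
Mixed L₀ = (21.4×4.15 + 5.08×179)/(26.48) = 998.1/26.48 = 37.69 mg/L.
Initial deficit D₀ = C_s − DO₀ = 9.13 − 7.141 = 1.989 mg/L.
D(0.848) = [0.293×37.69/(1.29−0.293)](e^(−0.293×0.848) − e^(−1.29×0.848)) + 1.989 e^(−1.29×0.848)
= 11.08 × (0.7800 − 0.3349) + 1.989 × 0.3349 = 5.597 mg/L.
DO = 9.13 − 5.597 = 3.533 mg/L.

DO ≈ 3.53 mg/L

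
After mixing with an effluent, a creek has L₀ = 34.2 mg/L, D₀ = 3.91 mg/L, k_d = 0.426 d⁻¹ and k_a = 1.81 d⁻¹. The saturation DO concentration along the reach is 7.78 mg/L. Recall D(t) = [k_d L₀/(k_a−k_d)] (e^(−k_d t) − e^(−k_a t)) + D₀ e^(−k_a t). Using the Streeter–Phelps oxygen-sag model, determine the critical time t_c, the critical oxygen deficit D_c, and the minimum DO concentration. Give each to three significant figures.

At the critical point dD/dt = 0, so k_d L₀ e^(−k_d t) = k_a D. Substituting D(t) from the Streeter–Phelps equation and solving for t gives
t_c = ln[(k_a/k_d)(1 − D₀(k_a−k_d)/(k_d L₀))] / (k_a−k_d).
Here k_a−k_d = 1.384 d⁻¹ and 1 − D₀(k_a−k_d)/(k_d L₀) = 1 − 3.91×1.384/(0.426×34.2) = 0.6286, so
t_c = ln(4.249 × 0.6286) / 1.384 = 0.9823 / 1.384 = 0.7098 d.
L(t_c) = L₀ e^(−k_d t_c) = 34.2 × 0.7391 = 25.28 mg/L, and at the critical point k_a D_c = k_d L, so D_c = (0.426/1.81) × 25.28 = 5.949 mg/L.
Minimum DO = C_s − D_c = 7.78 − 5.949 = 1.831 mg/L.

t_c ≈ 0.710 d; D_c ≈ 5.95 mg/L; min DO ≈ 1.83 mg/L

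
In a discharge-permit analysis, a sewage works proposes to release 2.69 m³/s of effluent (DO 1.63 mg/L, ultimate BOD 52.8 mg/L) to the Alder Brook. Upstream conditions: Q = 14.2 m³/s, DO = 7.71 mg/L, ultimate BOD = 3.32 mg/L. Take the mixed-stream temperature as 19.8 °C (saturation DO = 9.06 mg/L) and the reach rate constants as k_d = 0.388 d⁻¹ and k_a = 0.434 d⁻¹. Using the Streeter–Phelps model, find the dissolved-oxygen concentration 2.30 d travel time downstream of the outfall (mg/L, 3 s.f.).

Mixed DO = (14.2×7.71 + 2.69×1.63)/(14.2+2.69) = 113.9/16.89 = 6.742 mg/L.
Mixed L₀ = (14.2×3.32 + 2.69×52.8)/(16.89) = 189.2/16.89 = 11.20 mg/L.
Initial deficit D₀ = C_s − DO₀ = 9.06 − 6.742 = 2.318 mg/L.
D(2.30) = [0.388×11.20/(0.434−0.388)](e^(−0.388×2.30) − e^(−0.434×2.30)) + 2.318 e^(−0.434×2.30)
= 94.47 × (0.4097 − 0.3685) + 2.318 × 0.3685 = 4.740 mg/L.
DO = 9.06 − 4.740 = 4.320 mg/L.

DO ≈ 4.32 mg/L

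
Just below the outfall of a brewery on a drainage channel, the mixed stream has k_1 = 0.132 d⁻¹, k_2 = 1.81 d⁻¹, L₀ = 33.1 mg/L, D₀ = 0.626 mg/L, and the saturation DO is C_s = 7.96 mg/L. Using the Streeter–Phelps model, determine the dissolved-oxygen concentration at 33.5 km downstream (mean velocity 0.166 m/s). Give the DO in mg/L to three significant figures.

DO ≈ 6.08 mg/L

Travel time t = x/v = 33.5 km / (0.166 m/s) = 33500 m / 0.166 m/s = 201800 s = 2.336 d.
k_1 L₀/(k_2−k_1) = 0.132×33.1/(1.81−0.132) = 4.369/1.678 = 2.604 mg/L.
e^(−k_1 t) = e^(−0.132×2.336) = 0.7347; e^(−k_2 t) = e^(−1.81×2.336) = 0.01459.
D = 2.604 × (0.7347 − 0.01459) + 0.626 × 0.01459 = 1.875 + 0.009131 = 1.884 mg/L.
DO = C_s − D = 7.96 − 1.884 = 6.076 mg/L.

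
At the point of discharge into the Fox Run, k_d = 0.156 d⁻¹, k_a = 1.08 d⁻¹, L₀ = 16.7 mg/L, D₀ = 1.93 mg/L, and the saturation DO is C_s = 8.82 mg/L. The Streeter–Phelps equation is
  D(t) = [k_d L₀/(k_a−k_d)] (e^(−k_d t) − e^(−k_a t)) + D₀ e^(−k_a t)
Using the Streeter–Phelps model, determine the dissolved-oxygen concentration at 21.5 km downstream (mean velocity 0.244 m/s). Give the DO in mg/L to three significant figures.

DO ≈ 6.71 mg/L

Travel time t = x/v = 21.5 km / (0.244 m/s) = 21500 m / 0.244 m/s = 88110 s = 1.020 d.
k_d L₀/(k_a−k_d) = 0.156×16.7/(1.08−0.156) = 2.605/0.9240 = 2.819 mg/L.
e^(−k_d t) = e^(−0.156×1.020) = 0.8529; e^(−k_a t) = e^(−1.08×1.020) = 0.3324.
D = 2.819 × (0.8529 − 0.3324) + 1.93 × 0.3324 = 1.468 + 0.6415 = 2.109 mg/L.
DO = C_s − D = 8.82 − 2.109 = 6.711 mg/L.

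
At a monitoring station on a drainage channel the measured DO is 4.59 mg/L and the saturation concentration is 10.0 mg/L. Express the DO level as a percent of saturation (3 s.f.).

% saturation = C/C_s × 100 = 4.59/10.0 × 100 = 45.9 %.

45.9 % saturation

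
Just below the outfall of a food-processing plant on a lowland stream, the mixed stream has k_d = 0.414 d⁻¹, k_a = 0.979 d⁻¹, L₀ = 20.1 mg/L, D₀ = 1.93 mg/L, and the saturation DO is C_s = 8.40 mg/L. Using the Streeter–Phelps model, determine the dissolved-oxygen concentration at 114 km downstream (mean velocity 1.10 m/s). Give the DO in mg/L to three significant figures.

Travel time t = x/v = 114 km / (1.10 m/s) = 114000 m / 1.10 m/s = 103600 s = 1.199 d.
k_d L₀/(k_a−k_d) = 0.414×20.1/(0.979−0.414) = 8.321/0.5650 = 14.73 mg/L.
e^(−k_d t) = e^(−0.414×1.199) = 0.6086; e^(−k_a t) = e^(−0.979×1.199) = 0.3090.
D = 14.73 × (0.6086 − 0.3090) + 1.93 × 0.3090 = 4.412 + 0.5964 = 5.009 mg/L.
DO = C_s − D = 8.40 − 5.009 = 3.391 mg/L.

DO ≈ 3.39 mg/L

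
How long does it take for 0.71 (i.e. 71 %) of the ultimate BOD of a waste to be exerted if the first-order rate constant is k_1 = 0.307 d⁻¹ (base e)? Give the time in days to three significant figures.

t ≈ 4.03 d

y/L₀ = 1 − e^(−k_1 t) = 0.71 ⇒ e^(−k_1 t) = 0.290
t = −ln(0.290) / 0.307 = 1.238 / 0.307 = 4.032 d.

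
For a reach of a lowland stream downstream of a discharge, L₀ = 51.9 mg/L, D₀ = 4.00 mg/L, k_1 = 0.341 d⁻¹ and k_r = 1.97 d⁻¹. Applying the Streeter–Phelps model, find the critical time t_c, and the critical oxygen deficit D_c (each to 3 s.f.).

t_c = [1/(k_r−k_1)] ln[(k_r/k_1)(1 − D₀(k_r−k_1)/(k_1 L₀))]
= [1/(1.97−0.341)] ln[(1.97/0.341)(1 − 4.00×1.629/(0.341×51.9))]
= (1/1.629) ln[5.777 × 0.6318] = 0.6139 × ln(3.650) = 0.6139 × 1.295 = 0.7948 d.
D_c = (k_1/k_r) L₀ e^(−k_1 t_c) = (0.341/1.97) × 51.9 × e^(−0.341×0.7948) = 0.1731 × 51.9 × 0.7626 = 6.851 mg/L.

t_c ≈ 0.795 d; D_c ≈ 6.85 mg/L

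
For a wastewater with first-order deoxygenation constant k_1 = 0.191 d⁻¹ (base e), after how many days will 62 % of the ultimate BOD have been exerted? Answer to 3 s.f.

t ≈ 5.07 d

y/L₀ = 1 − e^(−k_1 t) = 0.62 ⇒ e^(−k_1 t) = 0.380
t = −ln(0.380) / 0.191 = 0.9676 / 0.191 = 5.066 d.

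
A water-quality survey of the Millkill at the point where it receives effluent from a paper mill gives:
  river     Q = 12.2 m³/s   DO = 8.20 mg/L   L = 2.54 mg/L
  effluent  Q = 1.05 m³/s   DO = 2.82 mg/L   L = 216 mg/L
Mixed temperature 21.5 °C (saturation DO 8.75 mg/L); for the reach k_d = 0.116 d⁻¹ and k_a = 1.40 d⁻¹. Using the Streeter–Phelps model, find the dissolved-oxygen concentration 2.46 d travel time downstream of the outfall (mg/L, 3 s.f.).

Mixed DO = (12.2×8.20 + 1.05×2.82)/(12.2+1.05) = 103.0/13.25 = 7.774 mg/L.
Mixed L₀ = (12.2×2.54 + 1.05×216)/(13.25) = 257.8/13.25 = 19.46 mg/L.
Initial deficit D₀ = C_s − DO₀ = 8.75 − 7.774 = 0.9763 mg/L.
D(2.46) = [0.116×19.46/(1.40−0.116)](e^(−0.116×2.46) − e^(−1.40×2.46)) + 0.9763 e^(−1.40×2.46)
= 1.758 × (0.7517 − 0.03194) + 0.9763 × 0.03194 = 1.296 mg/L.
DO = 8.75 − 1.296 = 7.454 mg/L.

DO ≈ 7.45 mg/L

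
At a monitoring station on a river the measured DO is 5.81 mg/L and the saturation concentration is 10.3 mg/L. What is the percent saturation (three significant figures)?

% saturation = C/C_s × 100 = 5.81/10.3 × 100 = 56.4 %.

56.4 % saturation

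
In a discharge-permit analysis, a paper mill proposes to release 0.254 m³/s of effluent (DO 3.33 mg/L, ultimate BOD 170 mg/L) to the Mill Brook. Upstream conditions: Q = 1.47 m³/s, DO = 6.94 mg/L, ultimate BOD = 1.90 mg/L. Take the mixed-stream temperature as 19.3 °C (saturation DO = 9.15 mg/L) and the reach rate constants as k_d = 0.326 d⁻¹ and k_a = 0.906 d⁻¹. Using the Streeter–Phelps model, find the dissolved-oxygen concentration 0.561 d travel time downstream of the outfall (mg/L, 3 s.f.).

Mixed DO = (1.47×6.94 + 0.254×3.33)/(1.47+0.254) = 11.05/1.724 = 6.408 mg/L.
Mixed L₀ = (1.47×1.90 + 0.254×170)/(1.724) = 45.97/1.724 = 26.67 mg/L.
Initial deficit D₀ = C_s − DO₀ = 9.15 − 6.408 = 2.742 mg/L.
D(0.561) = [0.326×26.67/(0.906−0.326)](e^(−0.326×0.561) − e^(−0.906×0.561)) + 2.742 e^(−0.906×0.561)
= 14.99 × (0.8329 − 0.6015) + 2.742 × 0.6015 = 5.117 mg/L.
DO = 9.15 − 5.117 = 4.033 mg/L.

DO ≈ 4.03 mg/L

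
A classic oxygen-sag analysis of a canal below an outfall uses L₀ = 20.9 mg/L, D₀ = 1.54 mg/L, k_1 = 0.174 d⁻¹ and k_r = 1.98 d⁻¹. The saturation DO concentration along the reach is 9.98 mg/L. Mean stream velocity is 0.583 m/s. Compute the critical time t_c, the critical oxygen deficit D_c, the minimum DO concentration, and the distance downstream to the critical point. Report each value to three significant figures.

t_c = [1/(k_r−k_1)] ln[(k_r/k_1)(1 − D₀(k_r−k_1)/(k_1 L₀))]
= [1/(1.98−0.174)] ln[(1.98/0.174)(1 − 1.54×1.806/(0.174×20.9))]
= (1/1.806) ln[11.38 × 0.2352] = 0.5537 × ln(2.677) = 0.5537 × 0.9845 = 0.5451 d.
D_c = (k_1/k_r) L₀ e^(−k_1 t_c) = (0.174/1.98) × 20.9 × e^(−0.174×0.5451) = 0.08788 × 20.9 × 0.9095 = 1.670 mg/L.
Minimum DO = C_s − D_c = 9.98 − 1.670 = 8.310 mg/L.
x_c = v t_c = 0.583 m/s × 0.5451 d × 86400 s/d = 27460 m ≈ 27.5 km.

t_c ≈ 0.545 d; D_c ≈ 1.67 mg/L; min DO ≈ 8.31 mg/L; x_c ≈ 27.5 km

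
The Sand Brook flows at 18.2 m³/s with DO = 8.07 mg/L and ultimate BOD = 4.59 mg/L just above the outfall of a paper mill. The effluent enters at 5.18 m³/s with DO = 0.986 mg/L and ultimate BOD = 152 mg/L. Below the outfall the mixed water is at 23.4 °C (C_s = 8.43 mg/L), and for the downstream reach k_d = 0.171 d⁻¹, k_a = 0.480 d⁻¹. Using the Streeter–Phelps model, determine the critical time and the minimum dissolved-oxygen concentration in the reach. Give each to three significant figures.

Mixed DO = (18.2×8.07 + 5.18×0.986)/(18.2+5.18) = 152.0/23.38 = 6.500 mg/L.
Mixed L₀ = (18.2×4.59 + 5.18×152)/(23.38) = 870.9/23.38 = 37.25 mg/L.
Initial deficit D₀ = C_s − DO₀ = 8.43 − 6.500 = 1.930 mg/L.
t_c = (1/0.3090) ln[(0.480/0.171)(1 − 1.930×0.3090/(0.171×37.25))] = 3.236 × ln(2.544) = 3.022 d.
D_c = (0.171/0.480) × 37.25 × e^(−0.171×3.022) = 0.3563 × 37.25 × 0.5964 = 7.915 mg/L.
Minimum DO = 8.43 − 7.915 = 0.5152 mg/L.

t_c ≈ 3.02 d; minimum DO ≈ 0.515 mg/L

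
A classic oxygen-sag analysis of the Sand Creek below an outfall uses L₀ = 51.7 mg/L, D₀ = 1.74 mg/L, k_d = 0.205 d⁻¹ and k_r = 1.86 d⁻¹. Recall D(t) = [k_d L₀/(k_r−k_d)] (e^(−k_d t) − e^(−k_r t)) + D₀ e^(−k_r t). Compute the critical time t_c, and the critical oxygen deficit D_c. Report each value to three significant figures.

At the critical point dD/dt = 0, so k_d L₀ e^(−k_d t) = k_r D. Substituting D(t) from the Streeter–Phelps equation and solving for t gives
t_c = ln[(k_r/k_d)(1 − D₀(k_r−k_d)/(k_d L₀))] / (k_r−k_d).
Here k_r−k_d = 1.655 d⁻¹ and 1 − D₀(k_r−k_d)/(k_d L₀) = 1 − 1.74×1.655/(0.205×51.7) = 0.7283, so
t_c = ln(9.073 × 0.7283) / 1.655 = 1.888 / 1.655 = 1.141 d.
L(t_c) = L₀ e^(−k_d t_c) = 51.7 × 0.7914 = 40.92 mg/L, and at the critical point k_r D_c = k_d L, so D_c = (0.205/1.86) × 40.92 = 4.510 mg/L.

t_c ≈ 1.14 d; D_c ≈ 4.51 mg/L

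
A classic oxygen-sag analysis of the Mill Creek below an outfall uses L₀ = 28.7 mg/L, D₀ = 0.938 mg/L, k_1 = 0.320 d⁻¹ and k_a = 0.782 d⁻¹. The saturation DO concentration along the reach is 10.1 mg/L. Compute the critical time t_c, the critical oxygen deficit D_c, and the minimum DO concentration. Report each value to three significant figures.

t_c = [1/(k_a−k_1)] ln[(k_a/k_1)(1 − D₀(k_a−k_1)/(k_1 L₀))]
= [1/(0.782−0.320)] ln[(0.782/0.320)(1 − 0.938×0.4620/(0.320×28.7))]
= (1/0.4620) ln[2.444 × 0.9528] = 2.165 × ln(2.328) = 2.165 × 0.8452 = 1.829 d.
D_c = (k_1/k_a) L₀ e^(−k_1 t_c) = (0.320/0.782) × 28.7 × e^(−0.320×1.829) = 0.4092 × 28.7 × 0.5569 = 6.540 mg/L.
Minimum DO = C_s − D_c = 10.1 − 6.540 = 3.560 mg/L.

t_c ≈ 1.83 d; D_c ≈ 6.54 mg/L; min DO ≈ 3.56 mg/L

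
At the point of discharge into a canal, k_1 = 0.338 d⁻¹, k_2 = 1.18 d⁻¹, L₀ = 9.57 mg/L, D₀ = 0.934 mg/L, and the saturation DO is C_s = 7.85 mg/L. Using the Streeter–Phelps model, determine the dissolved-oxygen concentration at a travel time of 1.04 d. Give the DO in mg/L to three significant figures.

DO ≈ 6.00 mg/L

k_1 L₀/(k_2−k_1) = 0.338×9.57/(1.18−0.338) = 3.235/0.8420 = 3.842 mg/L.
e^(−k_1 t) = e^(−0.338×1.040) = 0.7036; e^(−k_2 t) = e^(−1.18×1.040) = 0.2931.
D = 3.842 × (0.7036 − 0.2931) + 0.934 × 0.2931 = 1.577 + 0.2738 = 1.851 mg/L.
DO = C_s − D = 7.85 − 1.851 = 5.999 mg/L.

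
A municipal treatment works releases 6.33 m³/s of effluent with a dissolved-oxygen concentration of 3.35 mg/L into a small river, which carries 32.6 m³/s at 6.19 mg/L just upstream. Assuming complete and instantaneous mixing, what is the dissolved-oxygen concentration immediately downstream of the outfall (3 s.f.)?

Flow-weighted mixing: C = (Q_r C_r + Q_w C_w)/(Q_r + Q_w)
= (32.6×6.19 + 6.33×3.35)/(32.6 + 6.33) = 223.0/38.93 = 5.728 mg/L.

5.73 mg/L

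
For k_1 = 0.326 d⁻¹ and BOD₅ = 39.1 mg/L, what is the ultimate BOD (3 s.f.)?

BOD₅ = L₀(1 − e^(−5k_1)) ⇒ L₀ = BOD₅ / (1 − e^(−5×0.326))
= 39.1 / (1 − 0.1959) = 39.1 / 0.8041 = 48.63 mg/L.

L₀ ≈ 48.6 mg/L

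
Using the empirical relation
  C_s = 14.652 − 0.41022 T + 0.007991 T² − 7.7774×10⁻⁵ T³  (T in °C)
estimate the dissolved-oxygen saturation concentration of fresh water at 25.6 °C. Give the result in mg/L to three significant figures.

C_s ≈ 8.08 mg/L

C_s = 14.652 − 0.41022×25.6 + 0.007991×25.6² − 7.7774×10⁻⁵×25.6³ = 8.083 mg/L.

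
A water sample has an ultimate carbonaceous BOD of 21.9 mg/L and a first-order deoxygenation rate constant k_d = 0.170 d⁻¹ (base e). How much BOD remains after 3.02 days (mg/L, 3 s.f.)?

L_t = L₀ e^(−k_d t) = 21.9 × e^(−0.170×3.02) = 21.9 × 0.5985 = 13.11 mg/L.

L ≈ 13.1 mg/L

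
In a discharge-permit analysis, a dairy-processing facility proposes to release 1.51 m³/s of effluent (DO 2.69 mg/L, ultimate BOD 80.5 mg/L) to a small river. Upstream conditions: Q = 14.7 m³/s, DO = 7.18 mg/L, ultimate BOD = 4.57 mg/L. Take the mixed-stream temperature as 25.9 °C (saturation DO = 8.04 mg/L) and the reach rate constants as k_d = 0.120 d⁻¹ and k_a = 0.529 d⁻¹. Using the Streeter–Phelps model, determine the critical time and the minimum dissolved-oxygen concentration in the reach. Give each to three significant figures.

t_c ≈ 2.48 d; minimum DO ≈ 6.08 mg/L

Mixed DO = (14.7×7.18 + 1.51×2.69)/(14.7+1.51) = 109.6/16.21 = 6.762 mg/L.
Mixed L₀ = (14.7×4.57 + 1.51×80.5)/(16.21) = 188.7/16.21 = 11.64 mg/L.
Initial deficit D₀ = C_s − DO₀ = 8.04 − 6.762 = 1.278 mg/L.
t_c = (1/0.4090) ln[(0.529/0.120)(1 − 1.278×0.4090/(0.120×11.64))] = 2.445 × ln(2.759) = 2.481 d.
D_c = (0.120/0.529) × 11.64 × e^(−0.120×2.481) = 0.2268 × 11.64 × 0.7425 = 1.961 mg/L.
Minimum DO = 8.04 − 1.961 = 6.079 mg/L.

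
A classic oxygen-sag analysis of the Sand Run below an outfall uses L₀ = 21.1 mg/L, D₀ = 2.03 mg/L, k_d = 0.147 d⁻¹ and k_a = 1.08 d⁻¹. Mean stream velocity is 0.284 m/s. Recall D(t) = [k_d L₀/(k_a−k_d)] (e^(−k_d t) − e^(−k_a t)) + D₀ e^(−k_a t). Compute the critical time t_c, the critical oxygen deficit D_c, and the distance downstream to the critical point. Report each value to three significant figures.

With k_a/k_d = 7.347 and 1 − D₀(k_a−k_d)/(k_d L₀) = 0.3894,
t_c = ln(7.347 × 0.3894) / (1.08 − 0.147) = ln(2.861) / 0.9330 = 1.051/0.9330 = 1.127 d.
L(t_c) = L₀ e^(−k_d t_c) = 21.1 × 0.8474 = 17.88 mg/L, and at the critical point k_a D_c = k_d L, so D_c = (0.147/1.08) × 17.88 = 2.434 mg/L.
x_c = v t_c = 0.284 m/s × 1.127 d × 86400 s/d = 27640 m ≈ 27.6 km.

t_c ≈ 1.13 d; D_c ≈ 2.43 mg/L; x_c ≈ 27.6 km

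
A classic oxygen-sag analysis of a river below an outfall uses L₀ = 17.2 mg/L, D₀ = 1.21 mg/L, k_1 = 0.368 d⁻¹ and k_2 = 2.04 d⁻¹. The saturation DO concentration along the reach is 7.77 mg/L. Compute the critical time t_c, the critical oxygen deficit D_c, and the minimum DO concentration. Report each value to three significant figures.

At the critical point dD/dt = 0, so k_1 L₀ e^(−k_1 t) = k_2 D. Substituting D(t) from the Streeter–Phelps equation and solving for t gives
t_c = ln[(k_2/k_1)(1 − D₀(k_2−k_1)/(k_1 L₀))] / (k_2−k_1).
Here k_2−k_1 = 1.672 d⁻¹ and 1 − D₀(k_2−k_1)/(k_1 L₀) = 1 − 1.21×1.672/(0.368×17.2) = 0.6804, so
t_c = ln(5.543 × 0.6804) / 1.672 = 1.328 / 1.672 = 0.7940 d.
D_c = (k_1/k_2) L₀ e^(−k_1 t_c) = (0.368/2.04) × 17.2 × e^(−0.368×0.7940) = 0.1804 × 17.2 × 0.7466 = 2.317 mg/L.
Minimum DO = C_s − D_c = 7.77 − 2.317 = 5.453 mg/L.

t_c ≈ 0.794 d; D_c ≈ 2.32 mg/L; min DO ≈ 5.45 mg/L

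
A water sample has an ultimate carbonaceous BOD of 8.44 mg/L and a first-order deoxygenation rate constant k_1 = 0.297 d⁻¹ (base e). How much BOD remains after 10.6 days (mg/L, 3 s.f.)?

L ≈ 0.362 mg/L

L_t = L₀ e^(−k_1 t) = 8.44 × e^(−0.297×10.6) = 8.44 × 0.04293 = 0.3623 mg/L.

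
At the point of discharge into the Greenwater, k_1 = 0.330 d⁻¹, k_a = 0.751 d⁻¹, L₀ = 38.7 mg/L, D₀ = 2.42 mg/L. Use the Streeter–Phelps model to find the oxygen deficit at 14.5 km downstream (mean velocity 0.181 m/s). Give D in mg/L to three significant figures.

D ≈ 8.43 mg/L

Travel time t = x/v = 14.5 km / (0.181 m/s) = 14500 m / 0.181 m/s = 80110 s = 0.9272 d.
k_1 L₀/(k_a−k_1) = 0.330×38.7/(0.751−0.330) = 12.77/0.4210 = 30.33 mg/L.
e^(−k_1 t) = e^(−0.330×0.9272) = 0.7364; e^(−k_a t) = e^(−0.751×0.9272) = 0.4984.
D = 30.33 × (0.7364 − 0.4984) + 2.42 × 0.4984 = 7.219 + 1.206 = 8.426 mg/L.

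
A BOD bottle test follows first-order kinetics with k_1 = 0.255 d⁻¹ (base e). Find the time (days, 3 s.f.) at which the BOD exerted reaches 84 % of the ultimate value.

y/L₀ = 1 − e^(−k_1 t) = 0.84 ⇒ e^(−k_1 t) = 0.160
t = −ln(0.160) / 0.255 = 1.833 / 0.255 = 7.187 d.

t ≈ 7.19 d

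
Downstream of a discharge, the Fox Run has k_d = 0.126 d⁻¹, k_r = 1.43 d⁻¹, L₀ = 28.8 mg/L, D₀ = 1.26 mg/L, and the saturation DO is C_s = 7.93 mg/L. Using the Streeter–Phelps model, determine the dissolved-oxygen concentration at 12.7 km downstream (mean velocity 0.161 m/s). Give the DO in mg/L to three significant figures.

DO ≈ 5.86 mg/L

Travel time t = x/v = 12.7 km / (0.161 m/s) = 12700 m / 0.161 m/s = 78880 s = 0.9130 d.
k_d L₀/(k_r−k_d) = 0.126×28.8/(1.43−0.126) = 3.629/1.304 = 2.783 mg/L.
e^(−k_d t) = e^(−0.126×0.9130) = 0.8913; e^(−k_r t) = e^(−1.43×0.9130) = 0.2710.
D = 2.783 × (0.8913 − 0.2710) + 1.26 × 0.2710 = 1.726 + 0.3415 = 2.068 mg/L.
DO = C_s − D = 7.93 − 2.068 = 5.862 mg/L.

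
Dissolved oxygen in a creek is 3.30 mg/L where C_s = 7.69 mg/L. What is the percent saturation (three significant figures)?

% saturation = C/C_s × 100 = 3.30/7.69 × 100 = 42.9 %.

42.9 % saturation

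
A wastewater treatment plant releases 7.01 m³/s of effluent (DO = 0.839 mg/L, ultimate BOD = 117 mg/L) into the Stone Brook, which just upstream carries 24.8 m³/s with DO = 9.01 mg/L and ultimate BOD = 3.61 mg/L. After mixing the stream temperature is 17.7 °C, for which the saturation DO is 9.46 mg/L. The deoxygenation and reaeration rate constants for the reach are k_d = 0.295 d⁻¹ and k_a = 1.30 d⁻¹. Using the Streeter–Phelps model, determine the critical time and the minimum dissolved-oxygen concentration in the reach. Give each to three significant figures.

t_c ≈ 1.17 d; minimum DO ≈ 4.86 mg/L

Mixed DO = (24.8×9.01 + 7.01×0.839)/(24.8+7.01) = 229.3/31.81 = 7.209 mg/L.
Mixed L₀ = (24.8×3.61 + 7.01×117)/(31.81) = 909.7/31.81 = 28.60 mg/L.
Initial deficit D₀ = C_s − DO₀ = 9.46 − 7.209 = 2.251 mg/L.
t_c = (1/1.005) ln[(1.30/0.295)(1 − 2.251×1.005/(0.295×28.60))] = 0.9950 × ln(3.225) = 1.165 d.
D_c = (0.295/1.30) × 28.60 × e^(−0.295×1.165) = 0.2269 × 28.60 × 0.7091 = 4.602 mg/L.
Minimum DO = 9.46 − 4.602 = 4.858 mg/L.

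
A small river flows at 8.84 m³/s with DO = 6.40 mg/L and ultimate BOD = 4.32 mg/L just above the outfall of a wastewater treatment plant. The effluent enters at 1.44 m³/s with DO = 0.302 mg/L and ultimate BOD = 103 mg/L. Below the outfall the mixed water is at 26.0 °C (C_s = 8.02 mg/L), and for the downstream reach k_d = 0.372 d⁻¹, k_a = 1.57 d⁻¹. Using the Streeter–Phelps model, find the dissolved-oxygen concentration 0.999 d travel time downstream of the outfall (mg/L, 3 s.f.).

DO ≈ 4.79 mg/L

Mixed DO = (8.84×6.40 + 1.44×0.302)/(8.84+1.44) = 57.01/10.28 = 5.546 mg/L.
Mixed L₀ = (8.84×4.32 + 1.44×103)/(10.28) = 186.5/10.28 = 18.14 mg/L.
Initial deficit D₀ = C_s − DO₀ = 8.02 − 5.546 = 2.474 mg/L.
D(0.999) = [0.372×18.14/(1.57−0.372)](e^(−0.372×0.999) − e^(−1.57×0.999)) + 2.474 e^(−1.57×0.999)
= 5.634 × (0.6896 − 0.2084) + 2.474 × 0.2084 = 3.227 mg/L.
DO = 8.02 − 3.227 = 4.793 mg/L.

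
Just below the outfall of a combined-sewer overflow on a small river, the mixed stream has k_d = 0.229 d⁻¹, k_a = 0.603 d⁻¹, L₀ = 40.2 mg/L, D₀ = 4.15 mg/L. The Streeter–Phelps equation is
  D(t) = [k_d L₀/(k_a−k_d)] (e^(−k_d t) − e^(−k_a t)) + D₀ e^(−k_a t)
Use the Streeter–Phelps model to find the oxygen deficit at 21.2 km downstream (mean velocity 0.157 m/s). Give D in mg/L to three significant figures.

Travel time t = x/v = 21.2 km / (0.157 m/s) = 21200 m / 0.157 m/s = 135000 s = 1.563 d.
k_d L₀/(k_a−k_d) = 0.229×40.2/(0.603−0.229) = 9.206/0.3740 = 24.61 mg/L.
e^(−k_d t) = e^(−0.229×1.563) = 0.6991; e^(−k_a t) = e^(−0.603×1.563) = 0.3897.
D = 24.61 × (0.6991 − 0.3897) + 4.15 × 0.3897 = 7.617 + 1.617 = 9.234 mg/L.

D ≈ 9.23 mg/L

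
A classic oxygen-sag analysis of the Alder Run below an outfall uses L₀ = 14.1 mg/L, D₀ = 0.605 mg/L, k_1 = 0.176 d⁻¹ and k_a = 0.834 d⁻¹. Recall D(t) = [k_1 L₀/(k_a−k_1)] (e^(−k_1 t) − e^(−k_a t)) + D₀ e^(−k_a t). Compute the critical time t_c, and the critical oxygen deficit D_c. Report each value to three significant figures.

t_c = [1/(k_a−k_1)] ln[(k_a/k_1)(1 − D₀(k_a−k_1)/(k_1 L₀))]
= [1/(0.834−0.176)] ln[(0.834/0.176)(1 − 0.605×0.6580/(0.176×14.1))]
= (1/0.6580) ln[4.739 × 0.8396] = 1.520 × ln(3.978) = 1.520 × 1.381 = 2.099 d.
L(t_c) = L₀ e^(−k_1 t_c) = 14.1 × 0.6912 = 9.746 mg/L, and at the critical point k_a D_c = k_1 L, so D_c = (0.176/0.834) × 9.746 = 2.057 mg/L.

t_c ≈ 2.10 d; D_c ≈ 2.06 mg/L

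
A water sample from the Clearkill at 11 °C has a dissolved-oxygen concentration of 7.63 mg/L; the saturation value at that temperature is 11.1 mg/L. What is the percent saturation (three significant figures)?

68.7 % saturation

% saturation = C/C_s × 100 = 7.63/11.1 × 100 = 68.7 %.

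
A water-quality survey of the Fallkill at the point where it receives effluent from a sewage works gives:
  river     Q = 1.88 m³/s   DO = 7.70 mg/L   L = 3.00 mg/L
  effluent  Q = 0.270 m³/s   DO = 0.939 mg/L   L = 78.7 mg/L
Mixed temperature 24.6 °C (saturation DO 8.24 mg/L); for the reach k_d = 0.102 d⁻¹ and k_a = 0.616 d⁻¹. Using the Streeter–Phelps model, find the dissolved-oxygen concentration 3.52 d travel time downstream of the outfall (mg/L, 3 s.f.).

DO ≈ 6.63 mg/L

Mixed DO = (1.88×7.70 + 0.270×0.939)/(1.88+0.270) = 14.73/2.150 = 6.851 mg/L.
Mixed L₀ = (1.88×3.00 + 0.270×78.7)/(2.150) = 26.89/2.150 = 12.51 mg/L.
Initial deficit D₀ = C_s − DO₀ = 8.24 − 6.851 = 1.389 mg/L.
D(3.52) = [0.102×12.51/(0.616−0.102)](e^(−0.102×3.52) − e^(−0.616×3.52)) + 1.389 e^(−0.616×3.52)
= 2.482 × (0.6983 − 0.1144) + 1.389 × 0.1144 = 1.608 mg/L.
DO = 8.24 − 1.608 = 6.632 mg/L.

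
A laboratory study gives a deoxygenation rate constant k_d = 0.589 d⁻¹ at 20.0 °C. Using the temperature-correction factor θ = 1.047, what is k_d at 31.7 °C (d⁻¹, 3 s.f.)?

k_d(T₂) = k_d(T₁) · θ^(T₂−T₁) = 0.589 × 1.047^(31.7−20.0)
= 0.589 × 1.047^11.7 = 0.589 × 1.711 = 1.008 d⁻¹.

k_d ≈ 1.01 d⁻¹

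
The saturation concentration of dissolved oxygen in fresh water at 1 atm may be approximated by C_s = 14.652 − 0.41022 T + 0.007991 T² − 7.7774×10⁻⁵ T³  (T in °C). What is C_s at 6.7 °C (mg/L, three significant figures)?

C_s = 14.652 − 0.41022×6.7 + 0.007991×6.7² − 7.7774×10⁻⁵×6.7³ = 12.24 mg/L.

C_s ≈ 12.2 mg/L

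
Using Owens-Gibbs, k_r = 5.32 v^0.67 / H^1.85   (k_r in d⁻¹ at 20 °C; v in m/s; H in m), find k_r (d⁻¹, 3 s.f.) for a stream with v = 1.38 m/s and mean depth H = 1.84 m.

k_r = 5.32 × 1.38^0.67 / 1.84^1.85 = 5.32 × 1.241 / 3.090 = 2.137 d⁻¹.

k_r ≈ 2.14 d⁻¹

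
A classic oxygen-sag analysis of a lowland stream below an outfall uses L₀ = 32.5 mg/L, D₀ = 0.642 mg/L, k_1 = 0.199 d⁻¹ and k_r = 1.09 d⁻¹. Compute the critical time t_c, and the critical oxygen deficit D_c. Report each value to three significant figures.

At the critical point dD/dt = 0, so k_1 L₀ e^(−k_1 t) = k_r D. Substituting D(t) from the Streeter–Phelps equation and solving for t gives
t_c = ln[(k_r/k_1)(1 − D₀(k_r−k_1)/(k_1 L₀))] / (k_r−k_1).
Here k_r−k_1 = 0.8910 d⁻¹ and 1 − D₀(k_r−k_1)/(k_1 L₀) = 1 − 0.642×0.8910/(0.199×32.5) = 0.9116, so
t_c = ln(5.477 × 0.9116) / 0.8910 = 1.608 / 0.8910 = 1.805 d.
L(t_c) = L₀ e^(−k_1 t_c) = 32.5 × 0.6983 = 22.69 mg/L, and at the critical point k_r D_c = k_1 L, so D_c = (0.199/1.09) × 22.69 = 4.143 mg/L.

t_c ≈ 1.80 d; D_c ≈ 4.14 mg/L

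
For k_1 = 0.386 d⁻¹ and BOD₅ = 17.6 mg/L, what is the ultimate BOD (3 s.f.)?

BOD₅ = L₀(1 − e^(−5k_1)) ⇒ L₀ = BOD₅ / (1 − e^(−5×0.386))
= 17.6 / (1 − 0.1451) = 17.6 / 0.8549 = 20.59 mg/L.

L₀ ≈ 20.6 mg/L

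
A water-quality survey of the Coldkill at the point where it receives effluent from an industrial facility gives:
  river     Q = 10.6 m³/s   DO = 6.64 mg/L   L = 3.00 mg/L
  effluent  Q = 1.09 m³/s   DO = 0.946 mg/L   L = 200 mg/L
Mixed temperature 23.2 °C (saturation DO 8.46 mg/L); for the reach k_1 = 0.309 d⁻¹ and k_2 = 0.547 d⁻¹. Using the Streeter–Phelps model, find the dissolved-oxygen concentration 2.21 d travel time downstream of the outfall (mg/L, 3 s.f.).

Mixed DO = (10.6×6.64 + 1.09×0.946)/(10.6+1.09) = 71.42/11.69 = 6.109 mg/L.
Mixed L₀ = (10.6×3.00 + 1.09×200)/(11.69) = 249.8/11.69 = 21.37 mg/L.
Initial deficit D₀ = C_s − DO₀ = 8.46 − 6.109 = 2.351 mg/L.
D(2.21) = [0.309×21.37/(0.547−0.309)](e^(−0.309×2.21) − e^(−0.547×2.21)) + 2.351 e^(−0.547×2.21)
= 27.74 × (0.5052 − 0.2985) + 2.351 × 0.2985 = 6.434 mg/L.
DO = 8.46 − 6.434 = 2.026 mg/L.

DO ≈ 2.03 mg/L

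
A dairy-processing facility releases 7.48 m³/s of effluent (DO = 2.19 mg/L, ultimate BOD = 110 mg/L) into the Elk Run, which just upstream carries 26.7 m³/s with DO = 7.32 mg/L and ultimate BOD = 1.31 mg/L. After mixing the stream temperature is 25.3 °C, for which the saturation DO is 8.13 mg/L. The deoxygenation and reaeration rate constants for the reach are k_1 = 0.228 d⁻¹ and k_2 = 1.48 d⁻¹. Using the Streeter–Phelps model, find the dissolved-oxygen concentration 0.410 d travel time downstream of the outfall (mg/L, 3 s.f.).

DO ≈ 5.41 mg/L

Mixed DO = (26.7×7.32 + 7.48×2.19)/(26.7+7.48) = 211.8/34.18 = 6.197 mg/L.
Mixed L₀ = (26.7×1.31 + 7.48×110)/(34.18) = 857.8/34.18 = 25.10 mg/L.
Initial deficit D₀ = C_s − DO₀ = 8.13 − 6.197 = 1.933 mg/L.
D(0.410) = [0.228×25.10/(1.48−0.228)](e^(−0.228×0.410) − e^(−1.48×0.410)) + 1.933 e^(−1.48×0.410)
= 4.570 × (0.9108 − 0.5451) + 1.933 × 0.5451 = 2.725 mg/L.
DO = 8.13 − 2.725 = 5.405 mg/L.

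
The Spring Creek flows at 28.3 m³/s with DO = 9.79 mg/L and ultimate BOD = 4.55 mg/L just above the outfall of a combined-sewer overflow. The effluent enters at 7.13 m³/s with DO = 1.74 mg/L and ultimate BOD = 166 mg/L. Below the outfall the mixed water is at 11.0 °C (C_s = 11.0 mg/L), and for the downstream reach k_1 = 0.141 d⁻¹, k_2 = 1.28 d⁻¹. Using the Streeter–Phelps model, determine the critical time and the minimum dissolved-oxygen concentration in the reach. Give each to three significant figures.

t_c ≈ 1.09 d; minimum DO ≈ 7.50 mg/L

Mixed DO = (28.3×9.79 + 7.13×1.74)/(28.3+7.13) = 289.5/35.43 = 8.170 mg/L.
Mixed L₀ = (28.3×4.55 + 7.13×166)/(35.43) = 1312/35.43 = 37.04 mg/L.
Initial deficit D₀ = C_s − DO₀ = 11.0 − 8.170 = 2.830 mg/L.
t_c = (1/1.139) ln[(1.28/0.141)(1 − 2.830×1.139/(0.141×37.04))] = 0.8780 × ln(3.475) = 1.094 d.
D_c = (0.141/1.28) × 37.04 × e^(−0.141×1.094) = 0.1102 × 37.04 × 0.8571 = 3.497 mg/L.
Minimum DO = 11.0 − 3.497 = 7.503 mg/L.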